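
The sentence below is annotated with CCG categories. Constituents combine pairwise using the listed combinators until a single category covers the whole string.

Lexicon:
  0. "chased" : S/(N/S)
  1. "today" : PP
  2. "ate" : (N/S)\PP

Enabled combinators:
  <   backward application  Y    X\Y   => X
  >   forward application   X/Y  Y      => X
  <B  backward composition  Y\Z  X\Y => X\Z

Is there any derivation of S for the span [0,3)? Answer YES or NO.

[0,3] S   >
  [0,1] "chased" : S/(N/S)
  [1,3] N/S   <
    [1,2] "today" : PP
    [2,3] "ate" : (N/S)\PP

YES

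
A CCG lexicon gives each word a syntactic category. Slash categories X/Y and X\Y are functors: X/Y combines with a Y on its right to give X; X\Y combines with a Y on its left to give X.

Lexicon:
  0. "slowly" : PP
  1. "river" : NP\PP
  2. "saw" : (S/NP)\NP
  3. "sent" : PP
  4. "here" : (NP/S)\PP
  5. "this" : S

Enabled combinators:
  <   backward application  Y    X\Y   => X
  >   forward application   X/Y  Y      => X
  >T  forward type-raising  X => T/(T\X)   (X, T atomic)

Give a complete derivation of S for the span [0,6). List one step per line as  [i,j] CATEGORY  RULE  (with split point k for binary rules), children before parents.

[0,1] PP  lex  "slowly"
[0,1] NP/(NP\PP)  >T
[1,2] NP\PP  lex  "river"
[0,2] NP  >  k=1
[2,3] (S/NP)\NP  lex  "saw"
[0,3] S/NP  <  k=2
[3,4] PP  lex  "sent"
[4,5] (NP/S)\PP  lex  "here"
[3,5] NP/S  <  k=4
[5,6] S  lex  "this"
[3,6] NP  >  k=5
[0,6] S  >  k=3

[0,6] S   >
  [0,3] S/NP   <
    [0,2] NP   >
      [0,1] NP/(NP\PP)   >T
        [0,1] "slowly" : PP
      [1,2] "river" : NP\PP
    [2,3] "saw" : (S/NP)\NP
  [3,6] NP   >
    [3,5] NP/S   <
      [3,4] "sent" : PP
      [4,5] "here" : (NP/S)\PP
    [5,6] "this" : S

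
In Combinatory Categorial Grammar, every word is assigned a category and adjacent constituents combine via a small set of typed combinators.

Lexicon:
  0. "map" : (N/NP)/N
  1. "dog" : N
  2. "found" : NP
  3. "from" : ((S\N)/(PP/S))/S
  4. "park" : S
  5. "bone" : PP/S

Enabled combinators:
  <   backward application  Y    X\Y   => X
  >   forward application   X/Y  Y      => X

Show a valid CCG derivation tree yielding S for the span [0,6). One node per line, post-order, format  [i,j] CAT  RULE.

[0,6] S   <
  [0,3] N   >
    [0,2] N/NP   >
      [0,1] "map" : (N/NP)/N
      [1,2] "dog" : N
    [2,3] "found" : NP
  [3,6] S\N   >
    [3,5] (S\N)/(PP/S)   >
      [3,4] "from" : ((S\N)/(PP/S))/S
      [4,5] "park" : S
    [5,6] "bone" : PP/S

[0,1] (N/NP)/N  lex  "map"
[1,2] N  lex  "dog"
[0,2] N/NP  >  k=1
[2,3] NP  lex  "found"
[0,3] N  >  k=2
[3,4] ((S\N)/(PP/S))/S  lex  "from"
[4,5] S  lex  "park"
[3,5] (S\N)/(PP/S)  >  k=4
[5,6] PP/S  lex  "bone"
[3,6] S\N  >  k=5
[0,6] S  <  k=3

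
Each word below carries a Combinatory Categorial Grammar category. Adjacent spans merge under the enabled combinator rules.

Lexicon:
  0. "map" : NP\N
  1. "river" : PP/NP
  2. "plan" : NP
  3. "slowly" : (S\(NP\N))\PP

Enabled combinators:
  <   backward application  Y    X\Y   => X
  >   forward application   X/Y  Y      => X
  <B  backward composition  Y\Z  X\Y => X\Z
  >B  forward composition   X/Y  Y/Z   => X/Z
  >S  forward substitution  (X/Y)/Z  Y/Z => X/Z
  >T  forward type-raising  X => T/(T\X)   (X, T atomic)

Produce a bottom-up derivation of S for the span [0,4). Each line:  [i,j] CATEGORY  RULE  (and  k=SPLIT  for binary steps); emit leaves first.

[0,4] S   <
  [0,1] "map" : NP\N
  [1,4] S\(NP\N)   <
    [1,3] PP   >
      [1,2] "river" : PP/NP
      [2,3] "plan" : NP
    [3,4] "slowly" : (S\(NP\N))\PP

[0,1] NP\N  lex  "map"
[1,2] PP/NP  lex  "river"
[2,3] NP  lex  "plan"
[1,3] PP  >  k=2
[3,4] (S\(NP\N))\PP  lex  "slowly"
[1,4] S\(NP\N)  <  k=3
[0,4] S  <  k=1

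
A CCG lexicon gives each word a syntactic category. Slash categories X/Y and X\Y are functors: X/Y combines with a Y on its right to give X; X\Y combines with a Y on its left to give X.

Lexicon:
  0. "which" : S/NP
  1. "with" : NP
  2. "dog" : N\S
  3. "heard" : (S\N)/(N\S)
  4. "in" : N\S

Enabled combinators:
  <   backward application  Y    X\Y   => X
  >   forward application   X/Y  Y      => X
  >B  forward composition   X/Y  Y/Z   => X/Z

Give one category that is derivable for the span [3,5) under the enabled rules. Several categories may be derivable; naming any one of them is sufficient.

S\N

[0,5] S   <
  [0,3] N   <
    [0,2] S   >
      [0,1] "which" : S/NP
      [1,2] "with" : NP
    [2,3] "dog" : N\S
  [3,5] S\N   >
    [3,4] "heard" : (S\N)/(N\S)
    [4,5] "in" : N\S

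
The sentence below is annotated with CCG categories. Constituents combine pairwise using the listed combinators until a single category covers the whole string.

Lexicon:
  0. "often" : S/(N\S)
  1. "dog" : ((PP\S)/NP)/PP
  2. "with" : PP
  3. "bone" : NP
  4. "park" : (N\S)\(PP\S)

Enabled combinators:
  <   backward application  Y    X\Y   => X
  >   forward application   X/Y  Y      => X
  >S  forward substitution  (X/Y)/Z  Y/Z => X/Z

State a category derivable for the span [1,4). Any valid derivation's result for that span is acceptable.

PP\S

[0,5] S   >
  [0,1] "often" : S/(N\S)
  [1,5] N\S   <
    [1,4] PP\S   >
      [1,3] (PP\S)/NP   >
        [1,2] "dog" : ((PP\S)/NP)/PP
        [2,3] "with" : PP
      [3,4] "bone" : NP
    [4,5] "park" : (N\S)\(PP\S)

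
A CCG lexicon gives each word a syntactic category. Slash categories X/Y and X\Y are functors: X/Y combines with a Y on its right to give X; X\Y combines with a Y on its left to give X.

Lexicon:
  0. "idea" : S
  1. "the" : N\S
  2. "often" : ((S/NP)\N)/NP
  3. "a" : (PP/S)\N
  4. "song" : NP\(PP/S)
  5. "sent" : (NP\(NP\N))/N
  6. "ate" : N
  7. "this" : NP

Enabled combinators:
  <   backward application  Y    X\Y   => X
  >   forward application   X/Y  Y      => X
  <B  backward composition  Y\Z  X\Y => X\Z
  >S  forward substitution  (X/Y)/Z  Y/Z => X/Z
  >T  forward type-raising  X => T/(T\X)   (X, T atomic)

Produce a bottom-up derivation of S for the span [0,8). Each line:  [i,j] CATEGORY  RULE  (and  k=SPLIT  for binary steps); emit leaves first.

[0,1] S  lex  "idea"
[0,1] N/(N\S)  >T
[1,2] N\S  lex  "the"
[0,2] N  >  k=1
[2,3] ((S/NP)\N)/NP  lex  "often"
[3,4] (PP/S)\N  lex  "a"
[4,5] NP\(PP/S)  lex  "song"
[3,5] NP\N  <B  k=4
[5,6] (NP\(NP\N))/N  lex  "sent"
[6,7] N  lex  "ate"
[5,7] NP\(NP\N)  >  k=6
[3,7] NP  <  k=5
[2,7] (S/NP)\N  >  k=3
[0,7] S/NP  <  k=2
[7,8] NP  lex  "this"
[0,8] S  >  k=7

[0,8] S   >
  [0,7] S/NP   <
    [0,2] N   >
      [0,1] N/(N\S)   >T
        [0,1] "idea" : S
      [1,2] "the" : N\S
    [2,7] (S/NP)\N   >
      [2,3] "often" : ((S/NP)\N)/NP
      [3,7] NP   <
        [3,5] NP\N   <B
          [3,4] "a" : (PP/S)\N
          [4,5] "song" : NP\(PP/S)
        [5,7] NP\(NP\N)   >
          [5,6] "sent" : (NP\(NP\N))/N
          [6,7] "ate" : N
  [7,8] "this" : NP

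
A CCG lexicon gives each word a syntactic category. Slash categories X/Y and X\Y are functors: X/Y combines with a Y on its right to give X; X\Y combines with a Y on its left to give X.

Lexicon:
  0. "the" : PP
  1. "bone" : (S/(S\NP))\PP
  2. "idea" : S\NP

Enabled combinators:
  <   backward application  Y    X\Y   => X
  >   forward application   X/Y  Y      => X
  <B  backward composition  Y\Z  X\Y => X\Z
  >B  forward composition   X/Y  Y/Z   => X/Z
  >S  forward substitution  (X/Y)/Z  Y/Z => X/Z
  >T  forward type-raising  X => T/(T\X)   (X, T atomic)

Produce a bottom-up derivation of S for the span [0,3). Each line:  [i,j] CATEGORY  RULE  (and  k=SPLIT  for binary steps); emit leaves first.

[0,1] PP  lex  "the"
[1,2] (S/(S\NP))\PP  lex  "bone"
[0,2] S/(S\NP)  <  k=1
[2,3] S\NP  lex  "idea"
[0,3] S  >  k=2

[0,3] S   >
  [0,2] S/(S\NP)   <
    [0,1] "the" : PP
    [1,2] "bone" : (S/(S\NP))\PP
  [2,3] "idea" : S\NP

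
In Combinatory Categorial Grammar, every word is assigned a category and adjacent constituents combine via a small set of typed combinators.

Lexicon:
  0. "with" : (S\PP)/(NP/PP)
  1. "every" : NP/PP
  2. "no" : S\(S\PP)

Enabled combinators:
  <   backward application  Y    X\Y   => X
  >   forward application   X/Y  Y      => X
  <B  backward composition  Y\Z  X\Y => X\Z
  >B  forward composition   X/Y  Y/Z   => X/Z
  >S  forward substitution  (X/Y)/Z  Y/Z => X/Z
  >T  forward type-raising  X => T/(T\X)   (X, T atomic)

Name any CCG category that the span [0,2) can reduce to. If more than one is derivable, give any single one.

S\PP

[0,3] S   <
  [0,2] S\PP   >
    [0,1] "with" : (S\PP)/(NP/PP)
    [1,2] "every" : NP/PP
  [2,3] "no" : S\(S\PP)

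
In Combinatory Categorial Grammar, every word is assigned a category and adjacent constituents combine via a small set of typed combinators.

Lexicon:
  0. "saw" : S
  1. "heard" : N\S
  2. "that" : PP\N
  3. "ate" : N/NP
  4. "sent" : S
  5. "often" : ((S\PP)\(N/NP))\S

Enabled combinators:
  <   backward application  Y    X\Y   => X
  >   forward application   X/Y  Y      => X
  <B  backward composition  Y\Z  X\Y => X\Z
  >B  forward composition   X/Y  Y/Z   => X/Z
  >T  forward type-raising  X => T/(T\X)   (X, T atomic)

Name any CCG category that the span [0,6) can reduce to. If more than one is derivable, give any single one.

S

[0,6] S   <
  [0,3] PP   <
    [0,2] N   >
      [0,1] N/(N\S)   >T
        [0,1] "saw" : S
      [1,2] "heard" : N\S
    [2,3] "that" : PP\N
  [3,6] S\PP   <
    [3,4] "ate" : N/NP
    [4,6] (S\PP)\(N/NP)   <
      [4,5] "sent" : S
      [5,6] "often" : ((S\PP)\(N/NP))\S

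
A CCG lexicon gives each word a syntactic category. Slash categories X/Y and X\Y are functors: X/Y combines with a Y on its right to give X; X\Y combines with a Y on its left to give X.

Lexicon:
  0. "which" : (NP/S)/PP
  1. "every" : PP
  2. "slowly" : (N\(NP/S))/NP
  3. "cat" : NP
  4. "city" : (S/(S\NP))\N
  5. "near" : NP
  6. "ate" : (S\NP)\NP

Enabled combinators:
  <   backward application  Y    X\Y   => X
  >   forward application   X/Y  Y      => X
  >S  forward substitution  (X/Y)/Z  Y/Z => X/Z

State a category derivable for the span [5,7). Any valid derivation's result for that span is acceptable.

S\NP

[0,7] S   >
  [0,5] S/(S\NP)   <
    [0,4] N   <
      [0,2] NP/S   >
        [0,1] "which" : (NP/S)/PP
        [1,2] "every" : PP
      [2,4] N\(NP/S)   >
        [2,3] "slowly" : (N\(NP/S))/NP
        [3,4] "cat" : NP
    [4,5] "city" : (S/(S\NP))\N
  [5,7] S\NP   <
    [5,6] "near" : NP
    [6,7] "ate" : (S\NP)\NP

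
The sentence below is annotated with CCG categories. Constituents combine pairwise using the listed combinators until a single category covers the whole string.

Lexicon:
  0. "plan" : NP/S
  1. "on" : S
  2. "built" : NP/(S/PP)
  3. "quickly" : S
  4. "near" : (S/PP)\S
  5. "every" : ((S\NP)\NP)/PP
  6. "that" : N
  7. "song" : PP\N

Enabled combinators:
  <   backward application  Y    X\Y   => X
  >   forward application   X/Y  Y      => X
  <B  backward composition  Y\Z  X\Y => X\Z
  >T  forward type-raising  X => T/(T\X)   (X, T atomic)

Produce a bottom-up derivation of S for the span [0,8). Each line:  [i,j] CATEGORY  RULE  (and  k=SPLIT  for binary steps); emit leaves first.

[0,1] NP/S  lex  "plan"
[1,2] S  lex  "on"
[0,2] NP  >  k=1
[2,3] NP/(S/PP)  lex  "built"
[3,4] S  lex  "quickly"
[4,5] (S/PP)\S  lex  "near"
[3,5] S/PP  <  k=4
[2,5] NP  >  k=3
[5,6] ((S\NP)\NP)/PP  lex  "every"
[6,7] N  lex  "that"
[7,8] PP\N  lex  "song"
[6,8] PP  <  k=7
[5,8] (S\NP)\NP  >  k=6
[2,8] S\NP  <  k=5
[0,8] S  <  k=2

[0,8] S   <
  [0,2] NP   >
    [0,1] "plan" : NP/S
    [1,2] "on" : S
  [2,8] S\NP   <
    [2,5] NP   >
      [2,3] "built" : NP/(S/PP)
      [3,5] S/PP   <
        [3,4] "quickly" : S
        [4,5] "near" : (S/PP)\S
    [5,8] (S\NP)\NP   >
      [5,6] "every" : ((S\NP)\NP)/PP
      [6,8] PP   <
        [6,7] "that" : N
        [7,8] "song" : PP\N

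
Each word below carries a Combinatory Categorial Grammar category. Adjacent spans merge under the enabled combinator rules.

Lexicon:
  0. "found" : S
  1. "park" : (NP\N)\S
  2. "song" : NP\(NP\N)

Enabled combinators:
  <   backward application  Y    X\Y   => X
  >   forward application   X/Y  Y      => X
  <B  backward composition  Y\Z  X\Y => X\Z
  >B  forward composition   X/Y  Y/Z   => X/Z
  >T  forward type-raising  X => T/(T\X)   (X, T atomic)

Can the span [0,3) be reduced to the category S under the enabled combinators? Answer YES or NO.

S (NP\N)\S NP\(NP\N)
CKY chart[0,3] = {N/(N\NP), NP, NP/(NP\NP), PP/(PP\NP), S/(S\NP)}; S ∉ chart

NO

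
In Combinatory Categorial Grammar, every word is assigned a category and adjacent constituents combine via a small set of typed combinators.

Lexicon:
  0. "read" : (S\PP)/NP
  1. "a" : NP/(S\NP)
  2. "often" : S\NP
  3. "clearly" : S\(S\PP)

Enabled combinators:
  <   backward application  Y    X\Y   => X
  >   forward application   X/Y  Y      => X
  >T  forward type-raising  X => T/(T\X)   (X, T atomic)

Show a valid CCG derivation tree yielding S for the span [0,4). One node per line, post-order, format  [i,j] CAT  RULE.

[0,4] S   <
  [0,3] S\PP   >
    [0,1] "read" : (S\PP)/NP
    [1,3] NP   >
      [1,2] "a" : NP/(S\NP)
      [2,3] "often" : S\NP
  [3,4] "clearly" : S\(S\PP)

[0,1] (S\PP)/NP  lex  "read"
[1,2] NP/(S\NP)  lex  "a"
[2,3] S\NP  lex  "often"
[1,3] NP  >  k=2
[0,3] S\PP  >  k=1
[3,4] S\(S\PP)  lex  "clearly"
[0,4] S  <  k=3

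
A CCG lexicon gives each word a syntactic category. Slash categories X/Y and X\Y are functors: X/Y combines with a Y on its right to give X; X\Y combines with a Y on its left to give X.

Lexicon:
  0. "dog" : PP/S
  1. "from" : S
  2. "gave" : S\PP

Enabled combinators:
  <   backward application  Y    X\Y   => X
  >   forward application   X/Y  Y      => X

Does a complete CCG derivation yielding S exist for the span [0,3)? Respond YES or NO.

[0,3] S   <
  [0,2] PP   >
    [0,1] "dog" : PP/S
    [1,2] "from" : S
  [2,3] "gave" : S\PP

YES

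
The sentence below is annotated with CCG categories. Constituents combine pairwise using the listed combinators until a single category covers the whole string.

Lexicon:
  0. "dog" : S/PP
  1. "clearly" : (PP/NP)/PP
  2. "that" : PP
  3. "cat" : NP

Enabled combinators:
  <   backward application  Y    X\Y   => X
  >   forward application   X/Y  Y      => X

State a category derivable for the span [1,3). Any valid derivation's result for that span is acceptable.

[0,4] S   >
  [0,1] "dog" : S/PP
  [1,4] PP   >
    [1,3] PP/NP   >
      [1,2] "clearly" : (PP/NP)/PP
      [2,3] "that" : PP
    [3,4] "cat" : NP

PP/NP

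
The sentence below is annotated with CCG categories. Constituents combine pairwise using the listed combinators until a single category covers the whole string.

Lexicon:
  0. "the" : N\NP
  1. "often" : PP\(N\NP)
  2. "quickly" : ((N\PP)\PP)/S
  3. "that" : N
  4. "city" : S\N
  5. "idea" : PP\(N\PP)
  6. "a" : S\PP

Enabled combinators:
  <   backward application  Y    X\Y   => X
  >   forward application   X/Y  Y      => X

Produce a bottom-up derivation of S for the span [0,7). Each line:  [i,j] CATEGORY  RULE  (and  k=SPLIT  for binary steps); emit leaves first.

[0,7] S   <
  [0,6] PP   <
    [0,5] N\PP   <
      [0,2] PP   <
        [0,1] "the" : N\NP
        [1,2] "often" : PP\(N\NP)
      [2,5] (N\PP)\PP   >
        [2,3] "quickly" : ((N\PP)\PP)/S
        [3,5] S   <
          [3,4] "that" : N
          [4,5] "city" : S\N
    [5,6] "idea" : PP\(N\PP)
  [6,7] "a" : S\PP

[0,1] N\NP  lex  "the"
[1,2] PP\(N\NP)  lex  "often"
[0,2] PP  <  k=1
[2,3] ((N\PP)\PP)/S  lex  "quickly"
[3,4] N  lex  "that"
[4,5] S\N  lex  "city"
[3,5] S  <  k=4
[2,5] (N\PP)\PP  >  k=3
[0,5] N\PP  <  k=2
[5,6] PP\(N\PP)  lex  "idea"
[0,6] PP  <  k=5
[6,7] S\PP  lex  "a"
[0,7] S  <  k=6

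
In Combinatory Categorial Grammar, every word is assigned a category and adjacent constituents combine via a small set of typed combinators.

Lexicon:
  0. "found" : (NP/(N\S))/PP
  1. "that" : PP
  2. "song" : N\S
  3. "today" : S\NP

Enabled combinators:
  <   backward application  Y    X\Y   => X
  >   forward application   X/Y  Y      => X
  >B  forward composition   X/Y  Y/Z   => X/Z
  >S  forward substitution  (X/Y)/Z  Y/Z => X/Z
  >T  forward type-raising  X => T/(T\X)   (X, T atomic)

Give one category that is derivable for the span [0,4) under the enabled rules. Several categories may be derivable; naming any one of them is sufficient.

[0,4] S   <
  [0,3] NP   >
    [0,2] NP/(N\S)   >
      [0,1] "found" : (NP/(N\S))/PP
      [1,2] "that" : PP
    [2,3] "song" : N\S
  [3,4] "today" : S\NP

S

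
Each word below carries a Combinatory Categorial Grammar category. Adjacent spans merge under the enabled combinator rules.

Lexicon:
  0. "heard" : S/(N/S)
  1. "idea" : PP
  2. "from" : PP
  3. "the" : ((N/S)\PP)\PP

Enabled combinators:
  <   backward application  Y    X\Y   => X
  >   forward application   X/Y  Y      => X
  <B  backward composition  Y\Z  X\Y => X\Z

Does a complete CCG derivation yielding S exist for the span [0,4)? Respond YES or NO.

YES

[0,4] S   >
  [0,1] "heard" : S/(N/S)
  [1,4] N/S   <
    [1,2] "idea" : PP
    [2,4] (N/S)\PP   <
      [2,3] "from" : PP
      [3,4] "the" : ((N/S)\PP)\PP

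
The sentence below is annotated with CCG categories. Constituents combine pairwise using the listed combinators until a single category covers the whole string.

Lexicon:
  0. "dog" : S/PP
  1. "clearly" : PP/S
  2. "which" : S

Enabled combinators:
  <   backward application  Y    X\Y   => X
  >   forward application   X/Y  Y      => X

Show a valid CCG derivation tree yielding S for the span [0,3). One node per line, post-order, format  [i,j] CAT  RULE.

[0,3] S   >
  [0,1] "dog" : S/PP
  [1,3] PP   >
    [1,2] "clearly" : PP/S
    [2,3] "which" : S

[0,1] S/PP  lex  "dog"
[1,2] PP/S  lex  "clearly"
[2,3] S  lex  "which"
[1,3] PP  >  k=2
[0,3] S  >  k=1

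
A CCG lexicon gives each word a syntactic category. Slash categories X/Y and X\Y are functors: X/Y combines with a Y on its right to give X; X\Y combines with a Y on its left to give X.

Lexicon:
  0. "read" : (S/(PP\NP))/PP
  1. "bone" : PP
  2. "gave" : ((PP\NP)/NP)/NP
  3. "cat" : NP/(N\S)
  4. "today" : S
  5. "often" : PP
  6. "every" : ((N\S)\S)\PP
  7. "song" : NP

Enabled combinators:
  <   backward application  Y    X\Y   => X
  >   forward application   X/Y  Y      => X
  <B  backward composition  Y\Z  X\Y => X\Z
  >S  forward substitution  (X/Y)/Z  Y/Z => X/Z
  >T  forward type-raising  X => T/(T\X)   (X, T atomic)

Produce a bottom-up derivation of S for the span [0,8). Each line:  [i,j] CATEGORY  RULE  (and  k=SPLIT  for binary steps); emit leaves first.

[0,8] S   >
  [0,2] S/(PP\NP)   >
    [0,1] "read" : (S/(PP\NP))/PP
    [1,2] "bone" : PP
  [2,8] PP\NP   >
    [2,7] (PP\NP)/NP   >
      [2,3] "gave" : ((PP\NP)/NP)/NP
      [3,7] NP   >
        [3,4] "cat" : NP/(N\S)
        [4,7] N\S   <
          [4,5] "today" : S
          [5,7] (N\S)\S   <
            [5,6] "often" : PP
            [6,7] "every" : ((N\S)\S)\PP
    [7,8] "song" : NP

[0,1] (S/(PP\NP))/PP  lex  "read"
[1,2] PP  lex  "bone"
[0,2] S/(PP\NP)  >  k=1
[2,3] ((PP\NP)/NP)/NP  lex  "gave"
[3,4] NP/(N\S)  lex  "cat"
[4,5] S  lex  "today"
[5,6] PP  lex  "often"
[6,7] ((N\S)\S)\PP  lex  "every"
[5,7] (N\S)\S  <  k=6
[4,7] N\S  <  k=5
[3,7] NP  >  k=4
[2,7] (PP\NP)/NP  >  k=3
[7,8] NP  lex  "song"
[2,8] PP\NP  >  k=7
[0,8] S  >  k=2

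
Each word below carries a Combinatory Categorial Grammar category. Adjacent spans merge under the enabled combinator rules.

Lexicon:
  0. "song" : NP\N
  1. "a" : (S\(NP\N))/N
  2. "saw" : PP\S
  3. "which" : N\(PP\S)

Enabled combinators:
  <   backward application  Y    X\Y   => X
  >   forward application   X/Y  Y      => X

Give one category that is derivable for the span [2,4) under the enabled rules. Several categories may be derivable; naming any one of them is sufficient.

[0,4] S   <
  [0,1] "song" : NP\N
  [1,4] S\(NP\N)   >
    [1,2] "a" : (S\(NP\N))/N
    [2,4] N   <
      [2,3] "saw" : PP\S
      [3,4] "which" : N\(PP\S)

N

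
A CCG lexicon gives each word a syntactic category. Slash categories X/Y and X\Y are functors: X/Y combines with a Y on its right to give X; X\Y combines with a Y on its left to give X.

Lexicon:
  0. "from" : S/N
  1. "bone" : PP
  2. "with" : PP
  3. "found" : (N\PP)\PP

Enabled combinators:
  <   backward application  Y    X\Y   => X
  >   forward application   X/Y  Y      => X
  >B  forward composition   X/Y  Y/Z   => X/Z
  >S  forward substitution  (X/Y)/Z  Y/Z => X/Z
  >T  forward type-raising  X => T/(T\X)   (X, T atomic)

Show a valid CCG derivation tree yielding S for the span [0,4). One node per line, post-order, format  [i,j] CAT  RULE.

[0,4] S   >
  [0,1] "from" : S/N
  [1,4] N   >
    [1,2] N/(N\PP)   >T
      [1,2] "bone" : PP
    [2,4] N\PP   <
      [2,3] "with" : PP
      [3,4] "found" : (N\PP)\PP

[0,1] S/N  lex  "from"
[1,2] PP  lex  "bone"
[1,2] N/(N\PP)  >T
[2,3] PP  lex  "with"
[3,4] (N\PP)\PP  lex  "found"
[2,4] N\PP  <  k=3
[1,4] N  >  k=2
[0,4] S  >  k=1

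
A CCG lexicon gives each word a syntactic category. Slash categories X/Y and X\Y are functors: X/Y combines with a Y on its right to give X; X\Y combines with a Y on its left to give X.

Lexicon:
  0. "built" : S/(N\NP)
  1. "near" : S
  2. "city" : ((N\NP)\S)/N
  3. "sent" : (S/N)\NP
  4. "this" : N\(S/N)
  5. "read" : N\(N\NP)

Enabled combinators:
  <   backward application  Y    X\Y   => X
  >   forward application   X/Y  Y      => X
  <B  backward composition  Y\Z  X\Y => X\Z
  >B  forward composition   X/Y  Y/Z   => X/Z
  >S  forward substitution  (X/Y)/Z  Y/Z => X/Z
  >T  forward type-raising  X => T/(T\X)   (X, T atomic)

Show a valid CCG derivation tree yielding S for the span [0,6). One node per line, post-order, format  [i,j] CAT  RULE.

[0,6] S   >
  [0,1] "built" : S/(N\NP)
  [1,6] N\NP   <
    [1,2] "near" : S
    [2,6] (N\NP)\S   >
      [2,3] "city" : ((N\NP)\S)/N
      [3,6] N   <
        [3,5] N\NP   <B
          [3,4] "sent" : (S/N)\NP
          [4,5] "this" : N\(S/N)
        [5,6] "read" : N\(N\NP)

[0,1] S/(N\NP)  lex  "built"
[1,2] S  lex  "near"
[2,3] ((N\NP)\S)/N  lex  "city"
[3,4] (S/N)\NP  lex  "sent"
[4,5] N\(S/N)  lex  "this"
[3,5] N\NP  <B  k=4
[5,6] N\(N\NP)  lex  "read"
[3,6] N  <  k=5
[2,6] (N\NP)\S  >  k=3
[1,6] N\NP  <  k=2
[0,6] S  >  k=1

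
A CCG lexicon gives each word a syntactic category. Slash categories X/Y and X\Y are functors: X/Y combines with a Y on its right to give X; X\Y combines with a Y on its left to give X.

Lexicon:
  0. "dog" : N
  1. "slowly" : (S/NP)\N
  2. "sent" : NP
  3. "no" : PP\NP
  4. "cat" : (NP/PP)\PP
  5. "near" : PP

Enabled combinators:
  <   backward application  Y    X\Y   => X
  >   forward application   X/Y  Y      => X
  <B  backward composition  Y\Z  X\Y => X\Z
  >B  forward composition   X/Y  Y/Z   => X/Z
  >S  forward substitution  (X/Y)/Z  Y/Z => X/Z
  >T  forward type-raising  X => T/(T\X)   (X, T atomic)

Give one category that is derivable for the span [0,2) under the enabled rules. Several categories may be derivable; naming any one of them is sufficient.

S/NP

[0,6] S   >
  [0,2] S/NP   <
    [0,1] "dog" : N
    [1,2] "slowly" : (S/NP)\N
  [2,6] NP   >
    [2,5] NP/PP   <
      [2,4] PP   <
        [2,3] "sent" : NP
        [3,4] "no" : PP\NP
      [4,5] "cat" : (NP/PP)\PP
    [5,6] "near" : PP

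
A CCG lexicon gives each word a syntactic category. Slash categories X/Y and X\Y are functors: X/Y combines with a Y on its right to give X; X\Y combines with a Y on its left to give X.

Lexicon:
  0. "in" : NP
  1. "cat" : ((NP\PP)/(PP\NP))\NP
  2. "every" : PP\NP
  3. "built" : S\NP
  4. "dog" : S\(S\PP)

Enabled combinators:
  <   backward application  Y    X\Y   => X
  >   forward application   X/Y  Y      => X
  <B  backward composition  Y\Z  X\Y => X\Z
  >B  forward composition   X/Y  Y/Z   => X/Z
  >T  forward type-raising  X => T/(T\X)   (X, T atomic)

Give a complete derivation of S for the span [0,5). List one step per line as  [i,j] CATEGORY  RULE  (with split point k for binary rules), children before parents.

[0,5] S   <
  [0,4] S\PP   <B
    [0,3] NP\PP   >
      [0,2] (NP\PP)/(PP\NP)   <
        [0,1] "in" : NP
        [1,2] "cat" : ((NP\PP)/(PP\NP))\NP
      [2,3] "every" : PP\NP
    [3,4] "built" : S\NP
  [4,5] "dog" : S\(S\PP)

[0,1] NP  lex  "in"
[1,2] ((NP\PP)/(PP\NP))\NP  lex  "cat"
[0,2] (NP\PP)/(PP\NP)  <  k=1
[2,3] PP\NP  lex  "every"
[0,3] NP\PP  >  k=2
[3,4] S\NP  lex  "built"
[0,4] S\PP  <B  k=3
[4,5] S\(S\PP)  lex  "dog"
[0,5] S  <  k=4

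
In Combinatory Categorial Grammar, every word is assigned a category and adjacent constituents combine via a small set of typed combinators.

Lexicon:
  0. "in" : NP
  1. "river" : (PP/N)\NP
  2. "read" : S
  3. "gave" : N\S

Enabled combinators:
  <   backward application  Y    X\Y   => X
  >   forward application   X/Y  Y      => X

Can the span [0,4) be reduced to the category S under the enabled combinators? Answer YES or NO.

NP (PP/N)\NP S N\S
CKY chart[0,4] = {PP}; S ∉ chart

NO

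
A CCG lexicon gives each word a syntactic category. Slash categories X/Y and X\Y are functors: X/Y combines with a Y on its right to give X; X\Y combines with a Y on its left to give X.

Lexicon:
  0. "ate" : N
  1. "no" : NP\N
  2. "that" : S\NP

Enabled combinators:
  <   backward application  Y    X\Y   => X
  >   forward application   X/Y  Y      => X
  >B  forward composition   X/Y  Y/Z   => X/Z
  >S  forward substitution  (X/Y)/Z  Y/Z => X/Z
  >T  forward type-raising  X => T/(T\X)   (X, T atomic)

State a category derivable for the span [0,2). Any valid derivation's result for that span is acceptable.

[0,3] S   <
  [0,2] NP   >
    [0,1] NP/(NP\N)   >T
      [0,1] "ate" : N
    [1,2] "no" : NP\N
  [2,3] "that" : S\NP

NP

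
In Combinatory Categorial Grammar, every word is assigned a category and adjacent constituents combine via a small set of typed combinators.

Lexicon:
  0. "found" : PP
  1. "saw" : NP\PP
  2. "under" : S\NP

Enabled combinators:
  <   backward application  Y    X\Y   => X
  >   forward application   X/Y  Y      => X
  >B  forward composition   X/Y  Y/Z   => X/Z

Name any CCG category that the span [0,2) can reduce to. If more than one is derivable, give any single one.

NP

[0,3] S   <
  [0,2] NP   <
    [0,1] "found" : PP
    [1,2] "saw" : NP\PP
  [2,3] "under" : S\NP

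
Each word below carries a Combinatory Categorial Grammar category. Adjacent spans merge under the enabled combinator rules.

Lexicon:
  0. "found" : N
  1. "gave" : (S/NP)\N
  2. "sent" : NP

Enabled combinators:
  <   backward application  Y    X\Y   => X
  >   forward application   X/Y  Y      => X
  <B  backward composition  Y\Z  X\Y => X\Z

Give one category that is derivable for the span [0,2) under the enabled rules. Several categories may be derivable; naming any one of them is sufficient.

S/NP

[0,3] S   >
  [0,2] S/NP   <
    [0,1] "found" : N
    [1,2] "gave" : (S/NP)\N
  [2,3] "sent" : NP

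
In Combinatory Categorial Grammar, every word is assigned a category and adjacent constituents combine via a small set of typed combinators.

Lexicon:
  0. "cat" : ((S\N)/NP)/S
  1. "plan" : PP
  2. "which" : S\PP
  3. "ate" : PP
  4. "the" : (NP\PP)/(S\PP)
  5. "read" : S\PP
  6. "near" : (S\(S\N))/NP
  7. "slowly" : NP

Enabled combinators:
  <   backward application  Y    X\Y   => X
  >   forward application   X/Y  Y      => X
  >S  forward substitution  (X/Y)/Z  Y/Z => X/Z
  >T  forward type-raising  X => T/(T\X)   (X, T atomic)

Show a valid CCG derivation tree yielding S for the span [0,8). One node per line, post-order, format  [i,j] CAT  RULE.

[0,1] ((S\N)/NP)/S  lex  "cat"
[1,2] PP  lex  "plan"
[2,3] S\PP  lex  "which"
[1,3] S  <  k=2
[0,3] (S\N)/NP  >  k=1
[3,4] PP  lex  "ate"
[4,5] (NP\PP)/(S\PP)  lex  "the"
[5,6] S\PP  lex  "read"
[4,6] NP\PP  >  k=5
[3,6] NP  <  k=4
[0,6] S\N  >  k=3
[6,7] (S\(S\N))/NP  lex  "near"
[7,8] NP  lex  "slowly"
[6,8] S\(S\N)  >  k=7
[0,8] S  <  k=6

[0,8] S   <
  [0,6] S\N   >
    [0,3] (S\N)/NP   >
      [0,1] "cat" : ((S\N)/NP)/S
      [1,3] S   <
        [1,2] "plan" : PP
        [2,3] "which" : S\PP
    [3,6] NP   <
      [3,4] "ate" : PP
      [4,6] NP\PP   >
        [4,5] "the" : (NP\PP)/(S\PP)
        [5,6] "read" : S\PP
  [6,8] S\(S\N)   >
    [6,7] "near" : (S\(S\N))/NP
    [7,8] "slowly" : NP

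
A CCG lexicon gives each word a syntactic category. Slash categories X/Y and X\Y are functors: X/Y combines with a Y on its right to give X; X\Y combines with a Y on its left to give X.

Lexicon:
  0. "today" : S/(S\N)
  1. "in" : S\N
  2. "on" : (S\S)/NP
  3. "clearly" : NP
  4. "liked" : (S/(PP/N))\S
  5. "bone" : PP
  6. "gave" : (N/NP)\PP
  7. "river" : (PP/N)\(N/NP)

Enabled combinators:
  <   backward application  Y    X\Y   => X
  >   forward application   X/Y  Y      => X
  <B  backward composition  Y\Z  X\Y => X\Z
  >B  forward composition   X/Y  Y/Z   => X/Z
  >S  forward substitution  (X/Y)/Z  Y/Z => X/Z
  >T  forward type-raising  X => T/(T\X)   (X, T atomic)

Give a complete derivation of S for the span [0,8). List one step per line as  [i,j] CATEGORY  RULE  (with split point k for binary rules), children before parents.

[0,8] S   >
  [0,5] S/(PP/N)   <
    [0,4] S   >
      [0,1] "today" : S/(S\N)
      [1,4] S\N   <B
        [1,2] "in" : S\N
        [2,4] S\S   >
          [2,3] "on" : (S\S)/NP
          [3,4] "clearly" : NP
    [4,5] "liked" : (S/(PP/N))\S
  [5,8] PP/N   <
    [5,7] N/NP   <
      [5,6] "bone" : PP
      [6,7] "gave" : (N/NP)\PP
    [7,8] "river" : (PP/N)\(N/NP)

[0,1] S/(S\N)  lex  "today"
[1,2] S\N  lex  "in"
[2,3] (S\S)/NP  lex  "on"
[3,4] NP  lex  "clearly"
[2,4] S\S  >  k=3
[1,4] S\N  <B  k=2
[0,4] S  >  k=1
[4,5] (S/(PP/N))\S  lex  "liked"
[0,5] S/(PP/N)  <  k=4
[5,6] PP  lex  "bone"
[6,7] (N/NP)\PP  lex  "gave"
[5,7] N/NP  <  k=6
[7,8] (PP/N)\(N/NP)  lex  "river"
[5,8] PP/N  <  k=7
[0,8] S  >  k=5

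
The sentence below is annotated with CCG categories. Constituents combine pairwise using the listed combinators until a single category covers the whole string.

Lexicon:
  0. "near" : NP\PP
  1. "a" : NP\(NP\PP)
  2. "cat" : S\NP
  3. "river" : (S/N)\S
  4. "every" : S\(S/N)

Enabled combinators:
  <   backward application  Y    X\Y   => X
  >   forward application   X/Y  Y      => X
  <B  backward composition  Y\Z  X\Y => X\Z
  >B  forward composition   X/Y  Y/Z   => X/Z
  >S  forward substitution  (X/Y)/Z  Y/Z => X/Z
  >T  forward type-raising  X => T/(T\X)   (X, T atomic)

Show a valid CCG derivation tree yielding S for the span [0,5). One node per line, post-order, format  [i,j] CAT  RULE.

[0,5] S   <
  [0,2] NP   <
    [0,1] "near" : NP\PP
    [1,2] "a" : NP\(NP\PP)
  [2,5] S\NP   <B
    [2,3] "cat" : S\NP
    [3,5] S\S   <B
      [3,4] "river" : (S/N)\S
      [4,5] "every" : S\(S/N)

[0,1] NP\PP  lex  "near"
[1,2] NP\(NP\PP)  lex  "a"
[0,2] NP  <  k=1
[2,3] S\NP  lex  "cat"
[3,4] (S/N)\S  lex  "river"
[4,5] S\(S/N)  lex  "every"
[3,5] S\S  <B  k=4
[2,5] S\NP  <B  k=3
[0,5] S  <  k=2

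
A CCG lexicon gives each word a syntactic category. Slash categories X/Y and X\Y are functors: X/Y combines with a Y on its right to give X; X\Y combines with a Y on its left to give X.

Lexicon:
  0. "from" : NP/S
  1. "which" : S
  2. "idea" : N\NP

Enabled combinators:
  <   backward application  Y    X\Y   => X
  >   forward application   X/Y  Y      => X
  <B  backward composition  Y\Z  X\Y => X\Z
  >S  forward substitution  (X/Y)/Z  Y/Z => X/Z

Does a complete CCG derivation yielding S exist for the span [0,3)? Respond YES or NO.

NP/S S N\NP
CKY chart[0,3] = {N}; S ∉ chart

NO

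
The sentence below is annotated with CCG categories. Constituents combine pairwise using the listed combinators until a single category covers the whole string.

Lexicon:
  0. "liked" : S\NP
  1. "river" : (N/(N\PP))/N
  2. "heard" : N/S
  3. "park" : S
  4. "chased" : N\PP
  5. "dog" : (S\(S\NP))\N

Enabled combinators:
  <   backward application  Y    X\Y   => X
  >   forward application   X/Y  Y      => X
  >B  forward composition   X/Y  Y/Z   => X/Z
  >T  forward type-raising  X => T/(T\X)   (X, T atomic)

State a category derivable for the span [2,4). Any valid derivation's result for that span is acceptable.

N

[0,6] S   <
  [0,1] "liked" : S\NP
  [1,6] S\(S\NP)   <
    [1,5] N   >
      [1,4] N/(N\PP)   >
        [1,2] "river" : (N/(N\PP))/N
        [2,4] N   >
          [2,3] "heard" : N/S
          [3,4] "park" : S
      [4,5] "chased" : N\PP
    [5,6] "dog" : (S\(S\NP))\N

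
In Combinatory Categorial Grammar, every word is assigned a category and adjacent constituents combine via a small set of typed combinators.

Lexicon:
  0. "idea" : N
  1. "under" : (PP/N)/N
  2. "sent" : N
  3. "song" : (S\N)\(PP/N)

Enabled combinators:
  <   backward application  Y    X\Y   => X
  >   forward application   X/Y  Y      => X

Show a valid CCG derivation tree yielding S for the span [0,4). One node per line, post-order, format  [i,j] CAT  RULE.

[0,1] N  lex  "idea"
[1,2] (PP/N)/N  lex  "under"
[2,3] N  lex  "sent"
[1,3] PP/N  >  k=2
[3,4] (S\N)\(PP/N)  lex  "song"
[1,4] S\N  <  k=3
[0,4] S  <  k=1

[0,4] S   <
  [0,1] "idea" : N
  [1,4] S\N   <
    [1,3] PP/N   >
      [1,2] "under" : (PP/N)/N
      [2,3] "sent" : N
    [3,4] "song" : (S\N)\(PP/N)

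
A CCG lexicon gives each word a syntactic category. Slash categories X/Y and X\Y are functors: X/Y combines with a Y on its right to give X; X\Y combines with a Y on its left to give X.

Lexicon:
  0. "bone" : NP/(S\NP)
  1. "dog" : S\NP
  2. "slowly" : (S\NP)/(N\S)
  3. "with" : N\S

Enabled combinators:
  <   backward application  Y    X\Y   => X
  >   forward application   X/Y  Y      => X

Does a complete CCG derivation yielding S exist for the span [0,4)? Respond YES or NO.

YES

[0,4] S   <
  [0,2] NP   >
    [0,1] "bone" : NP/(S\NP)
    [1,2] "dog" : S\NP
  [2,4] S\NP   >
    [2,3] "slowly" : (S\NP)/(N\S)
    [3,4] "with" : N\S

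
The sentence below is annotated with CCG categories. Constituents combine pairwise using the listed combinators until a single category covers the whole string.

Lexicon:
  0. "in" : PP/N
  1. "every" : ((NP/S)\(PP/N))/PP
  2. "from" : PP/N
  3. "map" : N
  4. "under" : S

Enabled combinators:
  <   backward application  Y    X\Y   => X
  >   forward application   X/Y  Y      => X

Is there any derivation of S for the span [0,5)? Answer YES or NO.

PP/N ((NP/S)\(PP/N))/PP PP/N N S
CKY chart[0,5] = {NP}; S ∉ chart

NO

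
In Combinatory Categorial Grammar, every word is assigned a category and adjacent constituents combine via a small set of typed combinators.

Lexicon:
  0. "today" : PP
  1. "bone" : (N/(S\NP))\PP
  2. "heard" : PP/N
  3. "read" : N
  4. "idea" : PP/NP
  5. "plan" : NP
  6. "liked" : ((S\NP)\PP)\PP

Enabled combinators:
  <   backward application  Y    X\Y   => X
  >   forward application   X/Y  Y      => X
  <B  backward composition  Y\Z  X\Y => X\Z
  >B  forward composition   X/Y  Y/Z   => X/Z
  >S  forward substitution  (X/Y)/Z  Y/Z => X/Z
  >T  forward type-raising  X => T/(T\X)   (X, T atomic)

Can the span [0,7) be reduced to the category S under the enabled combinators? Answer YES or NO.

NO

PP (N/(S\NP))\PP PP/N N PP/NP NP ((S\NP)\PP)\PP
CKY chart[0,7] = {N, N/(N\N), NP/(NP\N), PP/(PP\N), S/(S\N)}; S ∉ chart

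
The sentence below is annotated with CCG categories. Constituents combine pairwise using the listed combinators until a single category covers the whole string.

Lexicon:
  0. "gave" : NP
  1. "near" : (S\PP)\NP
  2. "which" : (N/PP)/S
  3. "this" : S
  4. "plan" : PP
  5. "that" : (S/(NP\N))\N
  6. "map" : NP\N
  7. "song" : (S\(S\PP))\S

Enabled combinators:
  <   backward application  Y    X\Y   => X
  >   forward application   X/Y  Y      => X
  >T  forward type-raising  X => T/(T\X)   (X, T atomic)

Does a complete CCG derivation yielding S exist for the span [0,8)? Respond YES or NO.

[0,8] S   <
  [0,2] S\PP   <
    [0,1] "gave" : NP
    [1,2] "near" : (S\PP)\NP
  [2,8] S\(S\PP)   <
    [2,7] S   >
      [2,6] S/(NP\N)   <
        [2,5] N   >
          [2,4] N/PP   >
            [2,3] "which" : (N/PP)/S
            [3,4] "this" : S
          [4,5] "plan" : PP
        [5,6] "that" : (S/(NP\N))\N
      [6,7] "map" : NP\N
    [7,8] "song" : (S\(S\PP))\S

YES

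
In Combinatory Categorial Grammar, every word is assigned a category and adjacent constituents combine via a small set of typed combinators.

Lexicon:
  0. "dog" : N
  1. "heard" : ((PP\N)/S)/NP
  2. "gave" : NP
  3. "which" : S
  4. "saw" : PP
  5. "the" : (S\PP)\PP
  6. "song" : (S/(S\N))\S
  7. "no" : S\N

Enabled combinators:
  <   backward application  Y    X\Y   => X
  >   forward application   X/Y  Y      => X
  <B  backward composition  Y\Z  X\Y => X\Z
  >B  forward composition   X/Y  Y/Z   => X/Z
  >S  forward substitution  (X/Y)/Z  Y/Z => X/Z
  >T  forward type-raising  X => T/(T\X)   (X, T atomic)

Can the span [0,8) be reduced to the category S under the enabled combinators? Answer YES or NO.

YES

[0,8] S   >
  [0,7] S/(S\N)   <
    [0,6] S   >
      [0,1] S/(S\N)   >T
        [0,1] "dog" : N
      [1,6] S\N   <B
        [1,4] PP\N   >
          [1,3] (PP\N)/S   >
            [1,2] "heard" : ((PP\N)/S)/NP
            [2,3] "gave" : NP
          [3,4] "which" : S
        [4,6] S\PP   <
          [4,5] "saw" : PP
          [5,6] "the" : (S\PP)\PP
    [6,7] "song" : (S/(S\N))\S
  [7,8] "no" : S\N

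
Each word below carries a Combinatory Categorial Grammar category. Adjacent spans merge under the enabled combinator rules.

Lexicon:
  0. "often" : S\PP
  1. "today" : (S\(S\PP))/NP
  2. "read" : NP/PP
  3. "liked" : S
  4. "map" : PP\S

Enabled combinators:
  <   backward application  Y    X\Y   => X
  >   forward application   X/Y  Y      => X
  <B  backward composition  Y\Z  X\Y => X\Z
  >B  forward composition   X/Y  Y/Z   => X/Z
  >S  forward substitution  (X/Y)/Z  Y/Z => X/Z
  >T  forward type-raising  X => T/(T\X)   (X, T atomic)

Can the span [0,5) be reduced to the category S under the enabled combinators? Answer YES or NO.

YES

[0,5] S   <
  [0,1] "often" : S\PP
  [1,5] S\(S\PP)   >
    [1,2] "today" : (S\(S\PP))/NP
    [2,5] NP   >
      [2,3] "read" : NP/PP
      [3,5] PP   >
        [3,4] PP/(PP\S)   >T
          [3,4] "liked" : S
        [4,5] "map" : PP\S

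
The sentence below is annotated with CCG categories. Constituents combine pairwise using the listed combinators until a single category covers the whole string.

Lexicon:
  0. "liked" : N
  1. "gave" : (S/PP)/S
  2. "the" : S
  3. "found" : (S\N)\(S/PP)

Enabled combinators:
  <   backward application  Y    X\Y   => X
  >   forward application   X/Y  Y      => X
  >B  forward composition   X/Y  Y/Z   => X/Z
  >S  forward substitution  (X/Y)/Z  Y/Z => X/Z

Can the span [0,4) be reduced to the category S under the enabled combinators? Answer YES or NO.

[0,4] S   <
  [0,1] "liked" : N
  [1,4] S\N   <
    [1,3] S/PP   >
      [1,2] "gave" : (S/PP)/S
      [2,3] "the" : S
    [3,4] "found" : (S\N)\(S/PP)

YES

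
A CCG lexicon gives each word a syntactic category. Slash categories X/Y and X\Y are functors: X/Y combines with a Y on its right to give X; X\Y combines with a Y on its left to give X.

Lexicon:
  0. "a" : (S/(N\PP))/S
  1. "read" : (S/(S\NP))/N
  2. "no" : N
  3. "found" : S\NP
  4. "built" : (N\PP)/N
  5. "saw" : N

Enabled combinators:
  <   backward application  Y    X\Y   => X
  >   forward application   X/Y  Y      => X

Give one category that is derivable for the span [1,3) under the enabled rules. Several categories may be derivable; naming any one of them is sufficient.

[0,6] S   >
  [0,4] S/(N\PP)   >
    [0,1] "a" : (S/(N\PP))/S
    [1,4] S   >
      [1,3] S/(S\NP)   >
        [1,2] "read" : (S/(S\NP))/N
        [2,3] "no" : N
      [3,4] "found" : S\NP
  [4,6] N\PP   >
    [4,5] "built" : (N\PP)/N
    [5,6] "saw" : N

S/(S\NP)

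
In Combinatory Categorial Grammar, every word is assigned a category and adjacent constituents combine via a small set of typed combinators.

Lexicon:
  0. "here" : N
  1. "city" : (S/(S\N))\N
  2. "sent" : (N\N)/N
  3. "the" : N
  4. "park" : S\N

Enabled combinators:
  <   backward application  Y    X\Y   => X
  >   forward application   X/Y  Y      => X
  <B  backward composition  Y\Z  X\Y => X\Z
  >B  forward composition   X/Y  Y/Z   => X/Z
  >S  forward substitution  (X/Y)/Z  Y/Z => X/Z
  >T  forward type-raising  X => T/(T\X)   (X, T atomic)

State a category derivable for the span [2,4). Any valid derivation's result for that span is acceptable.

N\N

[0,5] S   >
  [0,2] S/(S\N)   <
    [0,1] "here" : N
    [1,2] "city" : (S/(S\N))\N
  [2,5] S\N   <B
    [2,4] N\N   >
      [2,3] "sent" : (N\N)/N
      [3,4] "the" : N
    [4,5] "park" : S\N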